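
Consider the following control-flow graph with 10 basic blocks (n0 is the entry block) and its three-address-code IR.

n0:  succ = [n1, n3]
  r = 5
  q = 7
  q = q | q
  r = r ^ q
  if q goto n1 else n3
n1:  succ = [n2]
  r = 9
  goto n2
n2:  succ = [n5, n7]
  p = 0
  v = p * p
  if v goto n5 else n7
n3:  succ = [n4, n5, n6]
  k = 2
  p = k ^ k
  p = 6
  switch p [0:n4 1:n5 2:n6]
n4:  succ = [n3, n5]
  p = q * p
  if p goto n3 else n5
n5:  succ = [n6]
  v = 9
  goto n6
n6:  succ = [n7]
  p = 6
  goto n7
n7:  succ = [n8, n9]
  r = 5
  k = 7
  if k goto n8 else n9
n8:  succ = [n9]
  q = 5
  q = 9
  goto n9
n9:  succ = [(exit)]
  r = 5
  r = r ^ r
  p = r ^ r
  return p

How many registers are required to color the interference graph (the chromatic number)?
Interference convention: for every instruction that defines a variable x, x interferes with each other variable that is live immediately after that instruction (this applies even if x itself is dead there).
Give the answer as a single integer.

Answer: 2

Derivation:
Per-block:
  n0: def={q,r} ue=∅
  n1: def={r} ue=∅
  n2: def={p,v} ue=∅
  n3: def={k,p} ue=∅
  n4: def={p} ue={p,q}
  n5: def={v} ue=∅
  n6: def={p} ue=∅
  n7: def={k,r} ue=∅
  n8: def={q} ue=∅
  n9: def={p,r} ue=∅

Liveness:
  live n0: ∅→{q}
  live n1: ∅→∅
  live n2: ∅→∅
  live n3: {q}→{p,q}
  live n4: {p,q}→{q}
  live n5: ∅→∅
  live n6: ∅→∅
  live n7: ∅→∅
  live n8: ∅→∅
  live n9: ∅→∅

Conflict graph:
  k — {q}
  p — {q}
  q — {k,p,r}
  r — {q}
  v — ∅

Registers:
  {k,q} pairwise interfere (2-clique) ⇒ χ ≥ 2
  2-colouring: R0={q,v}  R1={k,p,r}
  χ = 2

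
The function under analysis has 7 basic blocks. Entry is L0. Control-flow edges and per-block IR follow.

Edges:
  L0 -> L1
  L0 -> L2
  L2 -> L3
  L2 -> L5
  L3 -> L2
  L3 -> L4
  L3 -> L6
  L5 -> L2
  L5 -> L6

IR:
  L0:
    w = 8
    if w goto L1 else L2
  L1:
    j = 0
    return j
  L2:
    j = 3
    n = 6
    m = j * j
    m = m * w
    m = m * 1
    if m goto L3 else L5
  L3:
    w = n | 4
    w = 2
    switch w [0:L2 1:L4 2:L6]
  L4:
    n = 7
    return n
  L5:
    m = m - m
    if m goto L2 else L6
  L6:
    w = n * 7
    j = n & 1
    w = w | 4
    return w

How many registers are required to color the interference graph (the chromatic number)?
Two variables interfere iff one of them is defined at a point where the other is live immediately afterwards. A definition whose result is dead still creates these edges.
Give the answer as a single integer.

Answer: 3

Analysis:
Per-block:
  L0 def {w} use ∅
  L1 def {j} use ∅
  L2 def {j,m,n} use {w}
  L3 def {w} use {n}
  L4 def {n} use ∅
  L5 def {m} use {m}
  L6 def {j,w} use {n}

Live sets:
  L0: in=∅ out={w}
  L1: in=∅ out=∅
  L2: in={w} out={m,n,w}
  L3: in={n} out={n,w}
  L4: in=∅ out=∅
  L5: in={m,n,w} out={n,w}
  L6: in={n} out=∅

Interference:
  j — {n,w}
  m — {n,w}
  n — {j,m,w}
  w — {j,m,n}

Registers:
  clique {j,n,w} ⇒ need ≥ 3
  assign j→R2 m→R2 n→R0 w→R1 — no edge inside a register ⇒ χ ≤ 3
  χ = 3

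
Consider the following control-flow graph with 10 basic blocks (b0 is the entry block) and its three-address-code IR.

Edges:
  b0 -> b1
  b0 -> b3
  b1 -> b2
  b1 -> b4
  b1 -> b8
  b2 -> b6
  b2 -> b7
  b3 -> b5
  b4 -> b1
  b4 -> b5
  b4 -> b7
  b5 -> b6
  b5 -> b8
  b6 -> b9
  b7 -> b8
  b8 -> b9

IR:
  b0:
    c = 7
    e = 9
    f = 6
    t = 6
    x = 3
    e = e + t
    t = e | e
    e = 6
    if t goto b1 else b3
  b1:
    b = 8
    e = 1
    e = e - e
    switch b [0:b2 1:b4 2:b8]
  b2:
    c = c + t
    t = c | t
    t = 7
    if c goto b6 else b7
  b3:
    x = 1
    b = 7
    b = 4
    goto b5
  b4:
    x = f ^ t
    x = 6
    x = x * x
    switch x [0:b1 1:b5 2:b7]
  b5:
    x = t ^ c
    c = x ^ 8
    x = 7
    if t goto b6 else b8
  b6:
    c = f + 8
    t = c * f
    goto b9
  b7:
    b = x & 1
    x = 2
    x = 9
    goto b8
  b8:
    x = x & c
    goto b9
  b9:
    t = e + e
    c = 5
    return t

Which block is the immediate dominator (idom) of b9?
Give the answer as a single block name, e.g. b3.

Answer: b0

Working:
idom tree: b1←b0 b2←b1 b3←b0 b4←b1 b5←b0 b6←b0 b7←b1 b8←b0 b9←b0
Dom at joins:
  b1: preds {b0,b4}: {b0} ∩ {b0,b1,b4} = {b0}; idom=b0
  b5: preds {b3,b4}: {b0,b3} ∩ {b0,b1,b4} = {b0}; idom=b0
  b6: preds {b2,b5}: {b0,b1,b2} ∩ {b0,b5} = {b0}; idom=b0
  b7: preds {b2,b4}: {b0,b1,b2} ∩ {b0,b1,b4} = {b0,b1}; idom=b1
  b8: preds {b1,b5,b7}: {b0,b1} ∩ {b0,b5} ∩ {b0,b1,b7} = {b0}; idom=b0
  b9: preds {b6,b8}: {b0,b6} ∩ {b0,b8} = {b0}; idom=b0

idom(b9) = b0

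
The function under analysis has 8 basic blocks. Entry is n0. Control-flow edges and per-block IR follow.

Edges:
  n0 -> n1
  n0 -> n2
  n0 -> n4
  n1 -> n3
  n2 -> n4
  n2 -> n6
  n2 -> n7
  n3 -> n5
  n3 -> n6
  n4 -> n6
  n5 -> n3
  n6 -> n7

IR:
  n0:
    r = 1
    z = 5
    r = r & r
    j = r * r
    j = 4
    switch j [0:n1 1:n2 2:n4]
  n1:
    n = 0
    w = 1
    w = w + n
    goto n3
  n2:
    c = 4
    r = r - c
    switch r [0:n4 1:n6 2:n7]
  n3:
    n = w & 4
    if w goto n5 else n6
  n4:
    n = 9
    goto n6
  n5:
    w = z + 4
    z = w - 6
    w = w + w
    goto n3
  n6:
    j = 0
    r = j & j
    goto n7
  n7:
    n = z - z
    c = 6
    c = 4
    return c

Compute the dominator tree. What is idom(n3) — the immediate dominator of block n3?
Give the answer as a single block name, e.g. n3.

idom tree: n1←n0 n2←n0 n3←n1 n4←n0 n5←n3 n6←n0 n7←n0
Join-block Dom:
  n3: preds {n1,n5}: {n0,n1} ∩ {n0,n1,n3,n5} = {n0,n1}; idom=n1
  n4: preds {n0,n2}: {n0} ∩ {n0,n2} = {n0}; idom=n0
  n6: preds {n2,n3,n4}: {n0,n2} ∩ {n0,n1,n3} ∩ {n0,n4} = {n0}; idom=n0
  n7: preds {n2,n6}: {n0,n2} ∩ {n0,n6} = {n0}; idom=n0

idom(n3) = n1

Answer: n1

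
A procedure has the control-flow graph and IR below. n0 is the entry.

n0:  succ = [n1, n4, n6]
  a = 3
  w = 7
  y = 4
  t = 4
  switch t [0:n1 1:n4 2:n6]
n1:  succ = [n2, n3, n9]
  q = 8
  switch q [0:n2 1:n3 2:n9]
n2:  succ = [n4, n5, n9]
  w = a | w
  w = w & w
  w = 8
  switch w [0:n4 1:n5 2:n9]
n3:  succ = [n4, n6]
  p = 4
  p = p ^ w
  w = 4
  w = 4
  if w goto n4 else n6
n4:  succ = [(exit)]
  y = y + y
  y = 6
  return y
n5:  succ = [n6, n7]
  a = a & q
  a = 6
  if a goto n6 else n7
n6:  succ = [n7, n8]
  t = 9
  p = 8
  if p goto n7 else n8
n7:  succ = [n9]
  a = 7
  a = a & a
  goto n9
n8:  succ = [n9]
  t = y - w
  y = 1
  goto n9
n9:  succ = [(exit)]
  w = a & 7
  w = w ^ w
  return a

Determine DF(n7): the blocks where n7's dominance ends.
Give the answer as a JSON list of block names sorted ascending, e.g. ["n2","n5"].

idom tree: n1←n0 n2←n1 n3←n1 n4←n0 n5←n2 n6←n0 n7←n0 n8←n6 n9←n0
Join-block Dom:
  n4: preds {n0,n2,n3}: {n0} ∩ {n0,n1,n2} ∩ {n0,n1,n3} = {n0}; idom=n0
  n6: preds {n0,n3,n5}: {n0} ∩ {n0,n1,n3} ∩ {n0,n1,n2,n5} = {n0}; idom=n0
  n7: preds {n5,n6}: {n0,n1,n2,n5} ∩ {n0,n6} = {n0}; idom=n0
  n9: preds {n1,n2,n7,n8}: {n0,n1} ∩ {n0,n1,n2} ∩ {n0,n7} ∩ {n0,n6,n8} = {n0}; idom=n0

DF walk-up:
  join n4 pred n0: · stop@n0
  join n4 pred n2: n2→n1 stop@n0
  join n4 pred n3: n3→n1 stop@n0
  join n6 pred n0: · stop@n0
  join n6 pred n3: n3→n1 stop@n0
  join n6 pred n5: n5→n2→n1 stop@n0
  join n7 pred n5: n5→n2→n1 stop@n0
  join n7 pred n6: n6 stop@n0
  join n9 pred n1: n1 stop@n0
  join n9 pred n2: n2→n1 stop@n0
  join n9 pred n7: n7 stop@n0
  join n9 pred n8: n8→n6 stop@n0
  n0 → ∅
  n1 → {n4,n6,n7,n9}
  n2 → {n4,n6,n7,n9}
  n3 → {n4,n6}
  n4 → ∅
  n5 → {n6,n7}
  n6 → {n7,n9}
  n7 → {n9}
  n8 → {n9}
  n9 → ∅

DF(n7) = ["n9"]

Answer: ["n9"]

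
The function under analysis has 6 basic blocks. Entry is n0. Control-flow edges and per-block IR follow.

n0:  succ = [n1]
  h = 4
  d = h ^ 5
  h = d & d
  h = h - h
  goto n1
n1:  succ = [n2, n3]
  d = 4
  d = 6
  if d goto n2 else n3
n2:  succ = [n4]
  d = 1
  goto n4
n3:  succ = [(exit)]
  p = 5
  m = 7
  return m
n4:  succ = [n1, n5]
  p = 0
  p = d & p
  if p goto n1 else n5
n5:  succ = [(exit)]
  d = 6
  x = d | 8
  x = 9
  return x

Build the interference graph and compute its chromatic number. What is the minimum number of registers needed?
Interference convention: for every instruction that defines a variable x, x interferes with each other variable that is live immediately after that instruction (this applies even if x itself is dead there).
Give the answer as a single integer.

Per-block:
  n0: def={d,h} ue=∅
  n1: def={d} ue=∅
  n2: def={d} ue=∅
  n3: def={m,p} ue=∅
  n4: def={p} ue={d}
  n5: def={d,x} ue=∅

Backward fixpoint:
  n0 li=∅ lo=∅
  n1 li=∅ lo=∅
  n2 li=∅ lo={d}
  n3 li=∅ lo=∅
  n4 li={d} lo=∅
  n5 li=∅ lo=∅

Interference:
  d — {p}
  h — ∅
  m — ∅
  p — {d}
  x — ∅

Registers:
  lower bound: {d,p} mutually conflict ⇒ χ ≥ 2
  assign d→r0 h→r0 m→r0 p→r1 x→r0 — no edge inside a register ⇒ χ ≤ 2
  χ = 2

Answer: 2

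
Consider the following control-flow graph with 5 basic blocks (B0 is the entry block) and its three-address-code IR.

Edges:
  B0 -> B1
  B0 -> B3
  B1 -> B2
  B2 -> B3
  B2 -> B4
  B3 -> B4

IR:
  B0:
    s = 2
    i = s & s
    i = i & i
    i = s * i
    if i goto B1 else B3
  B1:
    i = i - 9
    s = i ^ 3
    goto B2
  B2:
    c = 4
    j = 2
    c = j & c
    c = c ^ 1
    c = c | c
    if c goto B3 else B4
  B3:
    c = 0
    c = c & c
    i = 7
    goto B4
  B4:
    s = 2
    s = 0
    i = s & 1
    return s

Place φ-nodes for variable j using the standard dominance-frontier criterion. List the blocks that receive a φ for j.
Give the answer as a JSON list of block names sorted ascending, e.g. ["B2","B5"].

idom tree: B1←B0 B2←B1 B3←B0 B4←B0
Join-block Dom:
  B3: preds {B0,B2}: {B0} ∩ {B0,B1,B2} = {B0}; idom=B0
  B4: preds {B2,B3}: {B0,B1,B2} ∩ {B0,B3} = {B0}; idom=B0

DF derivation:
  B3←B0: walk · to B0
  B3←B2: walk B2→B1 to B0
  B4←B2: walk B2→B1 to B0
  B4←B3: walk B3 to B0
  B0: DF=∅
  B1: DF={B3,B4}
  B2: DF={B3,B4}
  B3: DF={B4}
  B4: DF=∅

φ for j: defs {B2}
  DF⁺ = {B3,B4}

Answer: ["B3", "B4"]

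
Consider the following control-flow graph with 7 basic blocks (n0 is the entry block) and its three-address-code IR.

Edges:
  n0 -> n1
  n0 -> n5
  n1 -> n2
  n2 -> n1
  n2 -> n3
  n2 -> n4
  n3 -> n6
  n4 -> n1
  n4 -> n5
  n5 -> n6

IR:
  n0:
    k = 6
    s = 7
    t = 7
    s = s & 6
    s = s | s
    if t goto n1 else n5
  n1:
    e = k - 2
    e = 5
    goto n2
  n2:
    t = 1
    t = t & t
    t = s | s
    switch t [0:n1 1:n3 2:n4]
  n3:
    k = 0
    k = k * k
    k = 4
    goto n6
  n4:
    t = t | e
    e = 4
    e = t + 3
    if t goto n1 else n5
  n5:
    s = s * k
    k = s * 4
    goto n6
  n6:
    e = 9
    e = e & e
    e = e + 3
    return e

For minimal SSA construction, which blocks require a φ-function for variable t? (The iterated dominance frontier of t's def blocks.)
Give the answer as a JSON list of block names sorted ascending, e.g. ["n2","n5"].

Answer: ["n1", "n5", "n6"]

Analysis:
idom tree: n1←n0 n2←n1 n3←n2 n4←n2 n5←n0 n6←n0
Dom∩ at merges:
  n1: preds {n0,n2,n4}: {n0} ∩ {n0,n1,n2} ∩ {n0,n1,n2,n4} = {n0}; idom=n0
  n5: preds {n0,n4}: {n0} ∩ {n0,n1,n2,n4} = {n0}; idom=n0
  n6: preds {n3,n5}: {n0,n1,n2,n3} ∩ {n0,n5} = {n0}; idom=n0

DF derivation:
  n1←n0: walk · to n0
  n1←n2: walk n2→n1 to n0
  n1←n4: walk n4→n2→n1 to n0
  n5←n0: walk · to n0
  n5←n4: walk n4→n2→n1 to n0
  n6←n3: walk n3→n2→n1 to n0
  n6←n5: walk n5 to n0
  n0 → ∅
  n1 → {n1,n5,n6}
  n2 → {n1,n5,n6}
  n3 → {n6}
  n4 → {n1,n5}
  n5 → {n6}
  n6 → ∅

φ for t: defs {n0,n2,n4}
  DF⁺ = {n1,n5,n6}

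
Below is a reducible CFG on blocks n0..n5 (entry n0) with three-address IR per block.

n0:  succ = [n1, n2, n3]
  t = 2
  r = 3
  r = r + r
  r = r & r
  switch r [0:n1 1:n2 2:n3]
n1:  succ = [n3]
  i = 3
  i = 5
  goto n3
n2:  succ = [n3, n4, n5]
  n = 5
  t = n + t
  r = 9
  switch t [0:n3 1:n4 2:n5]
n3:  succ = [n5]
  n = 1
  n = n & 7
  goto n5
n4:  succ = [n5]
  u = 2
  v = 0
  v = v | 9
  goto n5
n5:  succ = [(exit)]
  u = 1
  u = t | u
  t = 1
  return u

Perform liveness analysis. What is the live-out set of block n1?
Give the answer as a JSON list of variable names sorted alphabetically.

Answer: ["t"]

Working:
Block summaries:
  n0: {r,t} / ∅
  n1: {i} / ∅
  n2: {n,r,t} / {t}
  n3: {n} / ∅
  n4: {u,v} / ∅
  n5: {t,u} / {t}

Liveness:
  live n0: ∅→{t}
  live n1: {t}→{t}
  live n2: {t}→{t}
  live n3: {t}→{t}
  live n4: {t}→{t}
  live n5: {t}→∅

live-out(n1) = ["t"]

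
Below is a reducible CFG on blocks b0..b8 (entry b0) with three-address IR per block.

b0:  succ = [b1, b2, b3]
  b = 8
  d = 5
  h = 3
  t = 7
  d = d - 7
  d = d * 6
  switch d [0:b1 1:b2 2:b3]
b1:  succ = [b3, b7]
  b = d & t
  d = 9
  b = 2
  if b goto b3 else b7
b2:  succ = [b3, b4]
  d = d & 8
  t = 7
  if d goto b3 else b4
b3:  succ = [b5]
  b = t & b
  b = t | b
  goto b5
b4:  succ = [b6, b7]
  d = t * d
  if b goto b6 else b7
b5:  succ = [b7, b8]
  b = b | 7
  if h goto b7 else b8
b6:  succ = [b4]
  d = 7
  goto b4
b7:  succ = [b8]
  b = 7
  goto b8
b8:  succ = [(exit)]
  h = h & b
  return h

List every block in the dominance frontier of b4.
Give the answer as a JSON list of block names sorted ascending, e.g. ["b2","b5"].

Answer: ["b4", "b7"]

Derivation:
idom tree: b1←b0 b2←b0 b3←b0 b4←b2 b5←b3 b6←b4 b7←b0 b8←b0
Join-block Dom:
  b3: preds {b0,b1,b2}: {b0} ∩ {b0,b1} ∩ {b0,b2} = {b0}; idom=b0
  b4: preds {b2,b6}: {b0,b2} ∩ {b0,b2,b4,b6} = {b0,b2}; idom=b2
  b7: preds {b1,b4,b5}: {b0,b1} ∩ {b0,b2,b4} ∩ {b0,b3,b5} = {b0}; idom=b0
  b8: preds {b5,b7}: {b0,b3,b5} ∩ {b0,b7} = {b0}; idom=b0

DF derivation:
  b3←b0: walk · to b0
  b3←b1: walk b1 to b0
  b3←b2: walk b2 to b0
  b4←b2: walk · to b2
  b4←b6: walk b6→b4 to b2
  b7←b1: walk b1 to b0
  b7←b4: walk b4→b2 to b0
  b7←b5: walk b5→b3 to b0
  b8←b5: walk b5→b3 to b0
  b8←b7: walk b7 to b0
  b0 → ∅
  b1 → {b3,b7}
  b2 → {b3,b7}
  b3 → {b7,b8}
  b4 → {b4,b7}
  b5 → {b7,b8}
  b6 → {b4}
  b7 → {b8}
  b8 → ∅

DF(b4) = ["b4", "b7"]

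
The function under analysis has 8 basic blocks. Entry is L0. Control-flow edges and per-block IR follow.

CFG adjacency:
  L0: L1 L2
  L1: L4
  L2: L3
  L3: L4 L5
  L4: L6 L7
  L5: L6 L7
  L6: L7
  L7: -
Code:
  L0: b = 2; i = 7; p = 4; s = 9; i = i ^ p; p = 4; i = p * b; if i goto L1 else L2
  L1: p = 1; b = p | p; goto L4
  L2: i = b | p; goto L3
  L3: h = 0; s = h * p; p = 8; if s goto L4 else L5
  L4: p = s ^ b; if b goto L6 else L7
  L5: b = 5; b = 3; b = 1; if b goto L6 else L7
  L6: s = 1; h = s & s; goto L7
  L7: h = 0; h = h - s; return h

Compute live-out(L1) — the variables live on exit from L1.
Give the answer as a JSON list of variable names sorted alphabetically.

def/use:
  L0 def {b,i,p,s} use ∅
  L1 def {b,p} use ∅
  L2 def {i} use {b,p}
  L3 def {h,p,s} use {p}
  L4 def {p} use {b,s}
  L5 def {b} use ∅
  L6 def {h,s} use ∅
  L7 def {h} use {s}

Backward fixpoint:
  L0: in=∅ out={b,p,s}
  L1: in={s} out={b,s}
  L2: in={b,p} out={b,p}
  L3: in={b,p} out={b,s}
  L4: in={b,s} out={s}
  L5: in={s} out={s}
  L6: in=∅ out={s}
  L7: in={s} out=∅

live-out(L1) = ["b", "s"]

Answer: ["b", "s"]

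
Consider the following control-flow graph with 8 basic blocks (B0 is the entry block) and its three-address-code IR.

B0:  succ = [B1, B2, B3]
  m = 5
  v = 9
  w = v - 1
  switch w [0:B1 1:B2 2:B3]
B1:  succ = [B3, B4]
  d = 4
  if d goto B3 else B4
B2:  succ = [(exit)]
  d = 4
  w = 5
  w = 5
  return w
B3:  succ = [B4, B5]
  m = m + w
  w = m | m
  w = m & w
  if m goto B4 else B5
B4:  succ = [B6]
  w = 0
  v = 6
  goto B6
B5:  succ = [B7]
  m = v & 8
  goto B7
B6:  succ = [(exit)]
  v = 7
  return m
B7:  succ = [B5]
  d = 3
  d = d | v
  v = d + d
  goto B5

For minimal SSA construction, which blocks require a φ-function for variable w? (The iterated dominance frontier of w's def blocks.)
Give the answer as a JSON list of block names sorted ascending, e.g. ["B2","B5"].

Answer: ["B4"]

Analysis:
idom tree: B1←B0 B2←B0 B3←B0 B4←B0 B5←B3 B6←B4 B7←B5
Join-block Dom:
  B3: preds {B0,B1}: {B0} ∩ {B0,B1} = {B0}; idom=B0
  B4: preds {B1,B3}: {B0,B1} ∩ {B0,B3} = {B0}; idom=B0
  B5: preds {B3,B7}: {B0,B3} ∩ {B0,B3,B5,B7} = {B0,B3}; idom=B3

DF derivation:
  join B3 pred B0: · stop@B0
  join B3 pred B1: B1 stop@B0
  join B4 pred B1: B1 stop@B0
  join B4 pred B3: B3 stop@B0
  join B5 pred B3: · stop@B3
  join B5 pred B7: B7→B5 stop@B3
  B0 → ∅
  B1 → {B3,B4}
  B2 → ∅
  B3 → {B4}
  B4 → ∅
  B5 → {B5}
  B6 → ∅
  B7 → {B5}

φ for w: defs {B0,B2,B3,B4}
  DF⁺ = {B4}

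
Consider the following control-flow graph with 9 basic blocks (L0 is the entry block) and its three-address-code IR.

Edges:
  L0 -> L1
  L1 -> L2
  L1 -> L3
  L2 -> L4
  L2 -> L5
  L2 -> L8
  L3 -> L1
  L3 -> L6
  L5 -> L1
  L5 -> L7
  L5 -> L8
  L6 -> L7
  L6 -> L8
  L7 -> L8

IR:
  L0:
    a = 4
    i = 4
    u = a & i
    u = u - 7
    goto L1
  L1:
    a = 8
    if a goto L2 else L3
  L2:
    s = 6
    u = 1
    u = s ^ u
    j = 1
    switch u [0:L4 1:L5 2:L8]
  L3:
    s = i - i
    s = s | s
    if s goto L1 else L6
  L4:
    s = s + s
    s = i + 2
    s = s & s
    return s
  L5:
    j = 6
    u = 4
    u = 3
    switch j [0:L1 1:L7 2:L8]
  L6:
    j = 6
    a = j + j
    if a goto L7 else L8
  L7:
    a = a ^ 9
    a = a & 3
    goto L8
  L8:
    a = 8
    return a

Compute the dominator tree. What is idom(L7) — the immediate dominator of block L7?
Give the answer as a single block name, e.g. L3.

idom tree: L1←L0 L2←L1 L3←L1 L4←L2 L5←L2 L6←L3 L7←L1 L8←L1
Dom at joins:
  L1: preds {L0,L3,L5}: {L0} ∩ {L0,L1,L3} ∩ {L0,L1,L2,L5} = {L0}; idom=L0
  L7: preds {L5,L6}: {L0,L1,L2,L5} ∩ {L0,L1,L3,L6} = {L0,L1}; idom=L1
  L8: preds {L2,L5,L6,L7}: {L0,L1,L2} ∩ {L0,L1,L2,L5} ∩ {L0,L1,L3,L6} ∩ {L0,L1,L7} = {L0,L1}; idom=L1

idom(L7) = L1

Answer: L1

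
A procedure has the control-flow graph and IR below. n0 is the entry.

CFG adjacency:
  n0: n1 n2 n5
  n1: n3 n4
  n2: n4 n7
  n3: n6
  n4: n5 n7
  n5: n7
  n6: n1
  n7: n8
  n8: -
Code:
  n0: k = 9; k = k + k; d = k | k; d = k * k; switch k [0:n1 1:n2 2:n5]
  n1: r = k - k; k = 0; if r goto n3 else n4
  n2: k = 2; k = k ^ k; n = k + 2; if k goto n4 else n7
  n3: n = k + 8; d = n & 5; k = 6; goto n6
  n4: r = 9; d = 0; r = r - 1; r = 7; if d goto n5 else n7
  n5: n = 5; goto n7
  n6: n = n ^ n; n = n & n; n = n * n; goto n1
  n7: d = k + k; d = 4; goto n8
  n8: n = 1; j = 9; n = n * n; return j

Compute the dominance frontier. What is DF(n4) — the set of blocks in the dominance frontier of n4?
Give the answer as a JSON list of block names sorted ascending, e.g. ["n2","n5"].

idom tree: n1←n0 n2←n0 n3←n1 n4←n0 n5←n0 n6←n3 n7←n0 n8←n7
Dom∩ at merges:
  n1: preds {n0,n6}: {n0} ∩ {n0,n1,n3,n6} = {n0}; idom=n0
  n4: preds {n1,n2}: {n0,n1} ∩ {n0,n2} = {n0}; idom=n0
  n5: preds {n0,n4}: {n0} ∩ {n0,n4} = {n0}; idom=n0
  n7: preds {n2,n4,n5}: {n0,n2} ∩ {n0,n4} ∩ {n0,n5} = {n0}; idom=n0

DF walk-up:
  join n1 pred n0: · stop@n0
  join n1 pred n6: n6→n3→n1 stop@n0
  join n4 pred n1: n1 stop@n0
  join n4 pred n2: n2 stop@n0
  join n5 pred n0: · stop@n0
  join n5 pred n4: n4 stop@n0
  join n7 pred n2: n2 stop@n0
  join n7 pred n4: n4 stop@n0
  join n7 pred n5: n5 stop@n0
  DF(n0)=∅
  DF(n1)={n1,n4}
  DF(n2)={n4,n7}
  DF(n3)={n1}
  DF(n4)={n5,n7}
  DF(n5)={n7}
  DF(n6)={n1}
  DF(n7)=∅
  DF(n8)=∅

DF(n4) = ["n5", "n7"]

Answer: ["n5", "n7"]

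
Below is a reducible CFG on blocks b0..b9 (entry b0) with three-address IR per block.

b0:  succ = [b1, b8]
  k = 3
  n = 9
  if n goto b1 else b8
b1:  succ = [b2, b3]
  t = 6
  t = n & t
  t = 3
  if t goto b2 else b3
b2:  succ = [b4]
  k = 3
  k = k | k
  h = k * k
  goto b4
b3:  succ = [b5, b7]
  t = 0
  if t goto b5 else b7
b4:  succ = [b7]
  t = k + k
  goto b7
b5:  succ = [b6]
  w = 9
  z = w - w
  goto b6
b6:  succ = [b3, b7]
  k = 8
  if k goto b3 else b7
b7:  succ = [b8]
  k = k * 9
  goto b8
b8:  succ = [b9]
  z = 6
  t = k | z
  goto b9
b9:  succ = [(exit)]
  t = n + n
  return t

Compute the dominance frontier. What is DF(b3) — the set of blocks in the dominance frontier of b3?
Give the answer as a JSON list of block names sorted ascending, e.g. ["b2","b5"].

idom tree: b1←b0 b2←b1 b3←b1 b4←b2 b5←b3 b6←b5 b7←b1 b8←b0 b9←b8
Join-block Dom:
  b3: preds {b1,b6}: {b0,b1} ∩ {b0,b1,b3,b5,b6} = {b0,b1}; idom=b1
  b7: preds {b3,b4,b6}: {b0,b1,b3} ∩ {b0,b1,b2,b4} ∩ {b0,b1,b3,b5,b6} = {b0,b1}; idom=b1
  b8: preds {b0,b7}: {b0} ∩ {b0,b1,b7} = {b0}; idom=b0

DF walk-up:
  join b3 pred b1: · stop@b1
  join b3 pred b6: b6→b5→b3 stop@b1
  join b7 pred b3: b3 stop@b1
  join b7 pred b4: b4→b2 stop@b1
  join b7 pred b6: b6→b5→b3 stop@b1
  join b8 pred b0: · stop@b0
  join b8 pred b7: b7→b1 stop@b0
  b0: DF=∅
  b1: DF={b8}
  b2: DF={b7}
  b3: DF={b3,b7}
  b4: DF={b7}
  b5: DF={b3,b7}
  b6: DF={b3,b7}
  b7: DF={b8}
  b8: DF=∅
  b9: DF=∅

DF(b3) = ["b3", "b7"]

Answer: ["b3", "b7"]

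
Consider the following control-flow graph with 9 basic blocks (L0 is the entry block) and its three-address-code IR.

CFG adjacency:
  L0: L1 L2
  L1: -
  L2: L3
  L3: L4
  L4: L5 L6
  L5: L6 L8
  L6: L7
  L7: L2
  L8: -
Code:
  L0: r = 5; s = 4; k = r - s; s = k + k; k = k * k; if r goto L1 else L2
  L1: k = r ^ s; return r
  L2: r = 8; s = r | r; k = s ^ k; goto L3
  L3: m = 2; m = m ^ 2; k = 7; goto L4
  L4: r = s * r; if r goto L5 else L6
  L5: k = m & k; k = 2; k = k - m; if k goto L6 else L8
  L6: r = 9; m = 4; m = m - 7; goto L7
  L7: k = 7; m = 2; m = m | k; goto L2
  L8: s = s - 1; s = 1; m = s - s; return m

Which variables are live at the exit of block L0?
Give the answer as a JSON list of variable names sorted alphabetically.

Answer: ["k", "r", "s"]

Analysis:
Block summaries:
  L0: def={k,r,s} ue=∅
  L1: def={k} ue={r,s}
  L2: def={k,r,s} ue={k}
  L3: def={k,m} ue=∅
  L4: def={r} ue={r,s}
  L5: def={k} ue={k,m}
  L6: def={m,r} ue=∅
  L7: def={k,m} ue=∅
  L8: def={m,s} ue={s}

Backward fixpoint:
  L0: in=∅ out={k,r,s}
  L1: in={r,s} out=∅
  L2: in={k} out={r,s}
  L3: in={r,s} out={k,m,r,s}
  L4: in={k,m,r,s} out={k,m,s}
  L5: in={k,m,s} out={s}
  L6: in=∅ out=∅
  L7: in=∅ out={k}
  L8: in={s} out=∅

live-out(L0) = ["k", "r", "s"]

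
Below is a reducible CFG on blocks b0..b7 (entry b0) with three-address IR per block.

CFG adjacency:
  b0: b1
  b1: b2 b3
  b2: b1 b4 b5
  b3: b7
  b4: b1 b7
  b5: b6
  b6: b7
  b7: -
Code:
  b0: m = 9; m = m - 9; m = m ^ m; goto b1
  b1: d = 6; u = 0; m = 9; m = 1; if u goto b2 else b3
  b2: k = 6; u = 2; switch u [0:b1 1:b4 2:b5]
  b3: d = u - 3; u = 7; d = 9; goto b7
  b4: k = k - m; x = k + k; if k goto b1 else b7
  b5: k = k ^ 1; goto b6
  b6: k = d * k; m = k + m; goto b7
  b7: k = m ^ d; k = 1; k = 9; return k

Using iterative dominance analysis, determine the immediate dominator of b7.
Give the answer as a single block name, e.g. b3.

idom tree: b1←b0 b2←b1 b3←b1 b4←b2 b5←b2 b6←b5 b7←b1
Join-block Dom:
  b1: preds {b0,b2,b4}: {b0} ∩ {b0,b1,b2} ∩ {b0,b1,b2,b4} = {b0}; idom=b0
  b7: preds {b3,b4,b6}: {b0,b1,b3} ∩ {b0,b1,b2,b4} ∩ {b0,b1,b2,b5,b6} = {b0,b1}; idom=b1

idom(b7) = b1

Answer: b1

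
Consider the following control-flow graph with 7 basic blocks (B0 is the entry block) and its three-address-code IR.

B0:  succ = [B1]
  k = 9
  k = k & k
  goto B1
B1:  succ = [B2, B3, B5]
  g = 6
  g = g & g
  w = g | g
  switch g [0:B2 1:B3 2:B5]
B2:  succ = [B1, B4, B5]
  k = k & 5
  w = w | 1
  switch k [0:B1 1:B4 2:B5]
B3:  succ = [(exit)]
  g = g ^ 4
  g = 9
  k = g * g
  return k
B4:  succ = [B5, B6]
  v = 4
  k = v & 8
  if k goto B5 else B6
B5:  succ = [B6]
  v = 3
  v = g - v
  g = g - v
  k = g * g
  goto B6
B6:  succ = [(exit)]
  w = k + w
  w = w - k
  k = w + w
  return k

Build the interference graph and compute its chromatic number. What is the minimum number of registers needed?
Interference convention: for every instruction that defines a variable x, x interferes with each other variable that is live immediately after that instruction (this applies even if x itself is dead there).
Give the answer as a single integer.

def/use:
  B0: def={k} ue=∅
  B1: def={g,w} ue=∅
  B2: def={k,w} ue={k,w}
  B3: def={g,k} ue={g}
  B4: def={k,v} ue=∅
  B5: def={g,k,v} ue={g}
  B6: def={k,w} ue={k,w}

Liveness:
  live B0: ∅→{k}
  live B1: {k}→{g,k,w}
  live B2: {g,k,w}→{g,k,w}
  live B3: {g}→∅
  live B4: {g,w}→{g,k,w}
  live B5: {g,w}→{k,w}
  live B6: {k,w}→∅

Interfere edges:
  g: {k,v,w}
  k: {g,w}
  v: {g,w}
  w: {g,k,v}

Chromatic number:
  {g,k,w} pairwise interfere (3-clique) ⇒ χ ≥ 3
  assign g→c0 k→c2 v→c2 w→c1 — no edge inside a register ⇒ χ ≤ 3
  χ = 3

Answer: 3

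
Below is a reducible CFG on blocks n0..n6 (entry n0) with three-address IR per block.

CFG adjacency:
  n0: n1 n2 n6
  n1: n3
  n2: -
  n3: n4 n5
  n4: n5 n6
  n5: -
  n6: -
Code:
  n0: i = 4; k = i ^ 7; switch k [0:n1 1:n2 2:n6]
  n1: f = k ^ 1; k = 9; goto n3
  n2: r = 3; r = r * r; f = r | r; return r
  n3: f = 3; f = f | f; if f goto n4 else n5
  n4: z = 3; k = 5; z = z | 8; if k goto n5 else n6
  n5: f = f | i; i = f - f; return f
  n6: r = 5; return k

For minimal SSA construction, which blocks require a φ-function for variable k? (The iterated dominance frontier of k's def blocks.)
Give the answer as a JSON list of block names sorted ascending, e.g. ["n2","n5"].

idom tree: n1←n0 n2←n0 n3←n1 n4←n3 n5←n3 n6←n0
Join-block Dom:
  n5: preds {n3,n4}: {n0,n1,n3} ∩ {n0,n1,n3,n4} = {n0,n1,n3}; idom=n3
  n6: preds {n0,n4}: {n0} ∩ {n0,n1,n3,n4} = {n0}; idom=n0

DF walk-up:
  join n5 pred n3: · stop@n3
  join n5 pred n4: n4 stop@n3
  join n6 pred n0: · stop@n0
  join n6 pred n4: n4→n3→n1 stop@n0
  n0 → ∅
  n1 → {n6}
  n2 → ∅
  n3 → {n6}
  n4 → {n5,n6}
  n5 → ∅
  n6 → ∅

φ for k: defs {n0,n1,n4}
  DF⁺ = {n5,n6}

Answer: ["n5", "n6"]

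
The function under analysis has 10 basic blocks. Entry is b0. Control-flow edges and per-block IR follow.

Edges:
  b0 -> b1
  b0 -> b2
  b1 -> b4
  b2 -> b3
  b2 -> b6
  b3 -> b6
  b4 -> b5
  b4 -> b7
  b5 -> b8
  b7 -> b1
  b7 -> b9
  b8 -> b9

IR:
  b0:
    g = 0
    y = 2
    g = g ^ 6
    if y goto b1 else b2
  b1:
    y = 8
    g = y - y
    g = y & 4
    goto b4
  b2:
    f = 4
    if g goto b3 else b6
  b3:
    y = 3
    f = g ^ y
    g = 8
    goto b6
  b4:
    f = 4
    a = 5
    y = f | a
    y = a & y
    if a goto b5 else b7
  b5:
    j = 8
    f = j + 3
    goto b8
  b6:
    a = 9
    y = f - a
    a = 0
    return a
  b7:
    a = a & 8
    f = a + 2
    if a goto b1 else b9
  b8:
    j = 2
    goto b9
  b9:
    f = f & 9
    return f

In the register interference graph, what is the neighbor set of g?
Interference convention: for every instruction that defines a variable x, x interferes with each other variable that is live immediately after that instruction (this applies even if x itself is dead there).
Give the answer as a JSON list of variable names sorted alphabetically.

def/use:
  b0: def={g,y} ue=∅
  b1: def={g,y} ue=∅
  b2: def={f} ue={g}
  b3: def={f,g,y} ue={g}
  b4: def={a,f,y} ue=∅
  b5: def={f,j} ue=∅
  b6: def={a,y} ue={f}
  b7: def={a,f} ue={a}
  b8: def={j} ue=∅
  b9: def={f} ue={f}

Liveness:
  b0 li=∅ lo={g}
  b1 li=∅ lo=∅
  b2 li={g} lo={f,g}
  b3 li={g} lo={f}
  b4 li=∅ lo={a}
  b5 li=∅ lo={f}
  b6 li={f} lo=∅
  b7 li={a} lo={f}
  b8 li={f} lo={f}
  b9 li={f} lo=∅

Conflict graph:
  a: {f,y}
  f: {a,g,j}
  g: {f,y}
  j: {f}
  y: {a,g}

N(g) = ["f", "y"]

Answer: ["f", "y"]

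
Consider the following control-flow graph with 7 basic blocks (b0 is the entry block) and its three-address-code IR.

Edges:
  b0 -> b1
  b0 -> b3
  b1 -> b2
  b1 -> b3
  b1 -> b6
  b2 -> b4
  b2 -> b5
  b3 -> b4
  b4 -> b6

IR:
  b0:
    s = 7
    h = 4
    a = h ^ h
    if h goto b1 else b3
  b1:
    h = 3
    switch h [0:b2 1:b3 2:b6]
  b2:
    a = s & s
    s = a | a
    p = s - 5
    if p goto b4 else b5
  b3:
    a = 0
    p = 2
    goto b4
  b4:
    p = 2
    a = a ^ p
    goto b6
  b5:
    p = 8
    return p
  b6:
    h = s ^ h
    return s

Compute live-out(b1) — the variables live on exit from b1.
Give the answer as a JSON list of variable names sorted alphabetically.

Per-block:
  b0 def {a,h,s} use ∅
  b1 def {h} use ∅
  b2 def {a,p,s} use {s}
  b3 def {a,p} use ∅
  b4 def {a,p} use {a}
  b5 def {p} use ∅
  b6 def {h} use {h,s}

Liveness:
  b0 li=∅ lo={h,s}
  b1 li={s} lo={h,s}
  b2 li={h,s} lo={a,h,s}
  b3 li={h,s} lo={a,h,s}
  b4 li={a,h,s} lo={h,s}
  b5 li=∅ lo=∅
  b6 li={h,s} lo=∅

live-out(b1) = ["h", "s"]

Answer: ["h", "s"]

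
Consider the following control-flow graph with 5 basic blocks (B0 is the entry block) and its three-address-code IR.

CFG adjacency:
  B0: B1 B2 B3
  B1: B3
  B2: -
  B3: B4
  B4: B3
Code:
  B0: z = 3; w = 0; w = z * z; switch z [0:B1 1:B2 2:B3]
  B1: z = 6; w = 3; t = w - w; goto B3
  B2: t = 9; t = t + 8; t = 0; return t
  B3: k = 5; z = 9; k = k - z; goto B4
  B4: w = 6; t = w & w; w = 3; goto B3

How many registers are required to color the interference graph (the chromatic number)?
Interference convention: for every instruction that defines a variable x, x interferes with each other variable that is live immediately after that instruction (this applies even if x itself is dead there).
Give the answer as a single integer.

Per-block:
  B0 def {w,z} use ∅
  B1 def {t,w,z} use ∅
  B2 def {t} use ∅
  B3 def {k,z} use ∅
  B4 def {t,w} use ∅

Backward fixpoint:
  live B0: ∅→∅
  live B1: ∅→∅
  live B2: ∅→∅
  live B3: ∅→∅
  live B4: ∅→∅

Interfere edges:
  k↔{z}
  t↔∅
  w↔{z}
  z↔{k,w}

Chromatic number:
  lower bound: {k,z} mutually conflict ⇒ χ ≥ 2
  assign k→R1 t→R0 w→R1 z→R0 — no edge inside a register ⇒ χ ≤ 2
  χ = 2

Answer: 2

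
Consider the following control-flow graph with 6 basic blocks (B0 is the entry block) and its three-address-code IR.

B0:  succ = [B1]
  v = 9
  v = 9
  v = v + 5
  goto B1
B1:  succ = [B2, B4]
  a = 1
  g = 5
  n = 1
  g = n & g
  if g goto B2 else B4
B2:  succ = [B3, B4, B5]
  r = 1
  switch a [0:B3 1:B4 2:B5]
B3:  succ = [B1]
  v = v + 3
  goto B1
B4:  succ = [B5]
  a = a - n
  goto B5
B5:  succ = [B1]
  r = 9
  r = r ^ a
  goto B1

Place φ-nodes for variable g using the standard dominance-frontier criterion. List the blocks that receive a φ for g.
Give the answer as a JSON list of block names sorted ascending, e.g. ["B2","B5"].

idom tree: B1←B0 B2←B1 B3←B2 B4←B1 B5←B1
Dom at joins:
  B1: preds {B0,B3,B5}: {B0} ∩ {B0,B1,B2,B3} ∩ {B0,B1,B5} = {B0}; idom=B0
  B4: preds {B1,B2}: {B0,B1} ∩ {B0,B1,B2} = {B0,B1}; idom=B1
  B5: preds {B2,B4}: {B0,B1,B2} ∩ {B0,B1,B4} = {B0,B1}; idom=B1

DF derivation:
  B1←B0: walk · to B0
  B1←B3: walk B3→B2→B1 to B0
  B1←B5: walk B5→B1 to B0
  B4←B1: walk · to B1
  B4←B2: walk B2 to B1
  B5←B2: walk B2 to B1
  B5←B4: walk B4 to B1
  DF(B0)=∅
  DF(B1)={B1}
  DF(B2)={B1,B4,B5}
  DF(B3)={B1}
  DF(B4)={B5}
  DF(B5)={B1}

φ for g: defs {B1}
  DF⁺ = {B1}

Answer: ["B1"]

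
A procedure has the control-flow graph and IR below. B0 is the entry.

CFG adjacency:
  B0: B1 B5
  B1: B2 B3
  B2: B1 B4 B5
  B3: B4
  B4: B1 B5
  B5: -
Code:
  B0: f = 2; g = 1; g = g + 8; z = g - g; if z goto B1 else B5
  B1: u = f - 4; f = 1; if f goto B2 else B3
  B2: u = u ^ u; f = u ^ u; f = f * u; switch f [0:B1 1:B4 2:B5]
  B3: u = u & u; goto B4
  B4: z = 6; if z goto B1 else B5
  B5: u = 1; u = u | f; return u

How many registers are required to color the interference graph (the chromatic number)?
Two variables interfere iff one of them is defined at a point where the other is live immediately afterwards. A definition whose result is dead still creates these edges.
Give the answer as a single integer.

Answer: 2

Derivation:
Per-block:
  B0: {f,g,z} / ∅
  B1: {f,u} / {f}
  B2: {f,u} / {u}
  B3: {u} / {u}
  B4: {z} / ∅
  B5: {u} / {f}

Live sets:
  B0 li=∅ lo={f}
  B1 li={f} lo={f,u}
  B2 li={u} lo={f}
  B3 li={f,u} lo={f}
  B4 li={f} lo={f}
  B5 li={f} lo=∅

Conflict graph:
  f↔{g,u,z}
  g↔{f}
  u↔{f}
  z↔{f}

Colouring:
  {f,g} pairwise interfere (2-clique) ⇒ χ ≥ 2
  assign f→R0 g→R1 u→R1 z→R1 — no edge inside a register ⇒ χ ≤ 2
  χ = 2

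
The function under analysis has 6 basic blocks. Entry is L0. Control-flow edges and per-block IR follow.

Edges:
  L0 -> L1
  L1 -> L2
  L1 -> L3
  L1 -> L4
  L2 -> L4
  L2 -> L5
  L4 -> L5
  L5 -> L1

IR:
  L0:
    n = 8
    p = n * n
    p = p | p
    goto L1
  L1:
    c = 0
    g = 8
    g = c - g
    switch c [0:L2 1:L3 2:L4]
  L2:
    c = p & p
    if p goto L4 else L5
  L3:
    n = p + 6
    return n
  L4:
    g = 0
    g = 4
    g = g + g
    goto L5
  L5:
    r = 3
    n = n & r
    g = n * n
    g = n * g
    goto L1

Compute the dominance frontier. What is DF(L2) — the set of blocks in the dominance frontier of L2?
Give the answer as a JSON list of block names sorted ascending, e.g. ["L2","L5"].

idom tree: L1←L0 L2←L1 L3←L1 L4←L1 L5←L1
Join-block Dom:
  L1: preds {L0,L5}: {L0} ∩ {L0,L1,L5} = {L0}; idom=L0
  L4: preds {L1,L2}: {L0,L1} ∩ {L0,L1,L2} = {L0,L1}; idom=L1
  L5: preds {L2,L4}: {L0,L1,L2} ∩ {L0,L1,L4} = {L0,L1}; idom=L1

DF derivation:
  L1←L0: walk · to L0
  L1←L5: walk L5→L1 to L0
  L4←L1: walk · to L1
  L4←L2: walk L2 to L1
  L5←L2: walk L2 to L1
  L5←L4: walk L4 to L1
  L0 → ∅
  L1 → {L1}
  L2 → {L4,L5}
  L3 → ∅
  L4 → {L5}
  L5 → {L1}

DF(L2) = ["L4", "L5"]

Answer: ["L4", "L5"]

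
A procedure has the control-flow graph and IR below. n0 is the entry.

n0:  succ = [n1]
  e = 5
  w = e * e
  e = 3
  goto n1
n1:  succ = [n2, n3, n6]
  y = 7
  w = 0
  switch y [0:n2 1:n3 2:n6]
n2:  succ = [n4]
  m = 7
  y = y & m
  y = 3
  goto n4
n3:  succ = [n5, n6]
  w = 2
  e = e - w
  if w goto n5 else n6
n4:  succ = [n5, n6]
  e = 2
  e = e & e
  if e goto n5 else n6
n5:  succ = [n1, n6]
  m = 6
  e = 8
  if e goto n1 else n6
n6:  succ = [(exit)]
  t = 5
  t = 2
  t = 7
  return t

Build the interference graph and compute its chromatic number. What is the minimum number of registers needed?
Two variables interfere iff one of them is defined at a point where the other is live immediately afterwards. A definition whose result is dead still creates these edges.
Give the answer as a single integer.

def/use:
  n0: def={e,w} ue=∅
  n1: def={w,y} ue=∅
  n2: def={m,y} ue={y}
  n3: def={e,w} ue={e}
  n4: def={e} ue=∅
  n5: def={e,m} ue=∅
  n6: def={t} ue=∅

Liveness:
  n0: in=∅ out={e}
  n1: in={e} out={e,y}
  n2: in={y} out=∅
  n3: in={e} out=∅
  n4: in=∅ out=∅
  n5: in=∅ out={e}
  n6: in=∅ out=∅

Interference:
  e↔{w,y}
  m↔{y}
  t↔∅
  w↔{e,y}
  y↔{e,m,w}

Chromatic number:
  lower bound: {e,w,y} mutually conflict ⇒ χ ≥ 3
  assign e→r1 m→r1 t→r0 w→r2 y→r0 — no edge inside a register ⇒ χ ≤ 3
  χ = 3

Answer: 3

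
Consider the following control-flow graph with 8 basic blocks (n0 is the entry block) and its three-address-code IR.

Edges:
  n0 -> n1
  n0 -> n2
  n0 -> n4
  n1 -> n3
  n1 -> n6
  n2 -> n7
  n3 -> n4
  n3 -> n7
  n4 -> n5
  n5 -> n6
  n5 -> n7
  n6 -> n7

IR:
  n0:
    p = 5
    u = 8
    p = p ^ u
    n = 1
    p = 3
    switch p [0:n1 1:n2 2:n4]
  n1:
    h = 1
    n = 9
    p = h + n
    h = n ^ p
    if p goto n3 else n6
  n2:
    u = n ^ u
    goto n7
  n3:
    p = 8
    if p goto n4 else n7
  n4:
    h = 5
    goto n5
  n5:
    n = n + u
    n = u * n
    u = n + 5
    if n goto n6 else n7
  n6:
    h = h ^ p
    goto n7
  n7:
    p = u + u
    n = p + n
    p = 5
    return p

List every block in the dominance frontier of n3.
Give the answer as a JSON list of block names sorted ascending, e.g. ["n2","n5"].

idom tree: n1←n0 n2←n0 n3←n1 n4←n0 n5←n4 n6←n0 n7←n0
Dom∩ at merges:
  n4: preds {n0,n3}: {n0} ∩ {n0,n1,n3} = {n0}; idom=n0
  n6: preds {n1,n5}: {n0,n1} ∩ {n0,n4,n5} = {n0}; idom=n0
  n7: preds {n2,n3,n5,n6}: {n0,n2} ∩ {n0,n1,n3} ∩ {n0,n4,n5} ∩ {n0,n6} = {n0}; idom=n0

Frontier:
  join n4 pred n0: · stop@n0
  join n4 pred n3: n3→n1 stop@n0
  join n6 pred n1: n1 stop@n0
  join n6 pred n5: n5→n4 stop@n0
  join n7 pred n2: n2 stop@n0
  join n7 pred n3: n3→n1 stop@n0
  join n7 pred n5: n5→n4 stop@n0
  join n7 pred n6: n6 stop@n0
  DF(n0)=∅
  DF(n1)={n4,n6,n7}
  DF(n2)={n7}
  DF(n3)={n4,n7}
  DF(n4)={n6,n7}
  DF(n5)={n6,n7}
  DF(n6)={n7}
  DF(n7)=∅

DF(n3) = ["n4", "n7"]

Answer: ["n4", "n7"]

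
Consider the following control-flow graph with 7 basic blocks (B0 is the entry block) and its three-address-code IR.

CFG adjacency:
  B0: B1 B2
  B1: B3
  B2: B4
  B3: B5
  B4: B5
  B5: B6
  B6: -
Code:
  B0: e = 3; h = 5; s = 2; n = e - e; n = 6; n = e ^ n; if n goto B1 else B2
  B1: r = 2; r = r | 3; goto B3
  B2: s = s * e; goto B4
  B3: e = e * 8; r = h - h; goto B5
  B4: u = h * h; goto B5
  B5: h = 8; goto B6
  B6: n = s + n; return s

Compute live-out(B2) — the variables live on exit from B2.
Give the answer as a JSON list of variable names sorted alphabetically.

Per-block:
  B0 def {e,h,n,s} use ∅
  B1 def {r} use ∅
  B2 def {s} use {e,s}
  B3 def {e,r} use {e,h}
  B4 def {u} use {h}
  B5 def {h} use ∅
  B6 def {n} use {n,s}

Backward fixpoint:
  B0: in=∅ out={e,h,n,s}
  B1: in={e,h,n,s} out={e,h,n,s}
  B2: in={e,h,n,s} out={h,n,s}
  B3: in={e,h,n,s} out={n,s}
  B4: in={h,n,s} out={n,s}
  B5: in={n,s} out={n,s}
  B6: in={n,s} out=∅

live-out(B2) = ["h", "n", "s"]

Answer: ["h", "n", "s"]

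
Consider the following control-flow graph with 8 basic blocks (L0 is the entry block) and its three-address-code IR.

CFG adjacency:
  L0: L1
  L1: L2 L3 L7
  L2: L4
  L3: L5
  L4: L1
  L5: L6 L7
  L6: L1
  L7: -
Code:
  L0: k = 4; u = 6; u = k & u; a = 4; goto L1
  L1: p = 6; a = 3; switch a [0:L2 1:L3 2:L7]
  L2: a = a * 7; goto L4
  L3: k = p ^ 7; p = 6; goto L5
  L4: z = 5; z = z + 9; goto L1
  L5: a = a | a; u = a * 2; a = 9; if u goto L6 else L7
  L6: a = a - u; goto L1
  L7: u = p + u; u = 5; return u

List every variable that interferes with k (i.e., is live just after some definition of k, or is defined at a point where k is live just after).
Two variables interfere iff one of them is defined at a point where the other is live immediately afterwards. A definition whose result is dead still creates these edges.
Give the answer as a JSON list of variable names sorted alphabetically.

Per-block:
  L0: def={a,k,u} ue=∅
  L1: def={a,p} ue=∅
  L2: def={a} ue={a}
  L3: def={k,p} ue={p}
  L4: def={z} ue=∅
  L5: def={a,u} ue={a}
  L6: def={a} ue={a,u}
  L7: def={u} ue={p,u}

Live sets:
  live L0: ∅→{u}
  live L1: {u}→{a,p,u}
  live L2: {a,u}→{u}
  live L3: {a,p}→{a,p}
  live L4: {u}→{u}
  live L5: {a,p}→{a,p,u}
  live L6: {a,u}→{u}
  live L7: {p,u}→∅

Interference:
  a — {k,p,u}
  k — {a,u}
  p — {a,u}
  u — {a,k,p,z}
  z — {u}

N(k) = ["a", "u"]

Answer: ["a", "u"]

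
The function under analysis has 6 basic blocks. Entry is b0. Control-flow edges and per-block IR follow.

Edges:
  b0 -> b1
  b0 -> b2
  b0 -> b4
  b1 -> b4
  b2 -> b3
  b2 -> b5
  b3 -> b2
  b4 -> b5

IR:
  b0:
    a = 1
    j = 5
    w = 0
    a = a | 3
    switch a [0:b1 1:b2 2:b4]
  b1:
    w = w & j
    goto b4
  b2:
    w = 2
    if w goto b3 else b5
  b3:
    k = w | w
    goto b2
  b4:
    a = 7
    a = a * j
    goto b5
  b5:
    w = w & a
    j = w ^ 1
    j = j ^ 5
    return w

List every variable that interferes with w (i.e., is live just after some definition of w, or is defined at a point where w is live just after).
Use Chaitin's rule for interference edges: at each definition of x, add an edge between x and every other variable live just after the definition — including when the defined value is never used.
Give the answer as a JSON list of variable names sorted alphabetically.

Block summaries:
  b0: def={a,j,w} ue=∅
  b1: def={w} ue={j,w}
  b2: def={w} ue=∅
  b3: def={k} ue={w}
  b4: def={a} ue={j}
  b5: def={j,w} ue={a,w}

Live sets:
  b0 li=∅ lo={a,j,w}
  b1 li={j,w} lo={j,w}
  b2 li={a} lo={a,w}
  b3 li={a,w} lo={a}
  b4 li={j,w} lo={a,w}
  b5 li={a,w} lo=∅

Conflict graph:
  a↔{j,k,w}
  j↔{a,w}
  k↔{a}
  w↔{a,j}

N(w) = ["a", "j"]

Answer: ["a", "j"]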